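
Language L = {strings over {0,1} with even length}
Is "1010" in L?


length = 4; 4 mod 2 = 0

Yes, "1010" is in L


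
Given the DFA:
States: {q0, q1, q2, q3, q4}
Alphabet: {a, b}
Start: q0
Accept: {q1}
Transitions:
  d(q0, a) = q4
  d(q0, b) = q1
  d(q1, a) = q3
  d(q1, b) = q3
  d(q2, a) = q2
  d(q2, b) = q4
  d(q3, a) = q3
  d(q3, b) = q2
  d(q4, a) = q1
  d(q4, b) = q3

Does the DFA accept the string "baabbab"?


Trace: q0 -> q1 -> q3 -> q3 -> q2 -> q4 -> q1 -> q3
Final state: q3
Accept states: {q1}

No, rejected (final state q3 is not an accept state)


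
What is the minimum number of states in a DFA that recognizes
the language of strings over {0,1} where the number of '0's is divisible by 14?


States track (count of '0') mod 14.
Need 14 states: one per remainder 0..13; accept = remainder 0.

14


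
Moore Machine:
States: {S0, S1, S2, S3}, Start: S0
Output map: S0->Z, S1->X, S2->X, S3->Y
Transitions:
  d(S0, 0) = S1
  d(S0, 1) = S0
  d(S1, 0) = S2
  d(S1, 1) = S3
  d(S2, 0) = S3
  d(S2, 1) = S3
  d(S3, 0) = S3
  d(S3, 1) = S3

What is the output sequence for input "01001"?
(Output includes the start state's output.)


Start: S0 (output Z)
  --0--> S1 (output X)
  --1--> S3 (output Y)
  --0--> S3 (output Y)
  --0--> S3 (output Y)
  --1--> S3 (output Y)

"ZXYYYY"


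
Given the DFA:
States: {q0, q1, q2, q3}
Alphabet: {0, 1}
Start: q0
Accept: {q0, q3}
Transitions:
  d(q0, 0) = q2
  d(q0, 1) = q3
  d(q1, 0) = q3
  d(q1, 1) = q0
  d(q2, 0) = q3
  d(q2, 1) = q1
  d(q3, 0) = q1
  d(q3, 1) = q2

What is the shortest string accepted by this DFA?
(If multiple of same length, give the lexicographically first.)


BFS by string length (lex-first path to each state shown):
  len 0: q0<-""
Found accept state at length 0.

"" (empty string)


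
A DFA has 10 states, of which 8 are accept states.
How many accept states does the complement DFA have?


Complement swaps accept and non-accept states.
10 - 8 = 2

2


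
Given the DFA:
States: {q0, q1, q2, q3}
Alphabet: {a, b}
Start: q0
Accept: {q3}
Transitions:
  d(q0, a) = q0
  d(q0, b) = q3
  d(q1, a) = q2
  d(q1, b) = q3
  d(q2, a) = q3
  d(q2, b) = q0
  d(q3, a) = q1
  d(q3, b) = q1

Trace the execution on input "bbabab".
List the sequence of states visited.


Input: bbabab
d(q0, b) = q3
d(q3, b) = q1
d(q1, a) = q2
d(q2, b) = q0
d(q0, a) = q0
d(q0, b) = q3


q0 -> q3 -> q1 -> q2 -> q0 -> q0 -> q3


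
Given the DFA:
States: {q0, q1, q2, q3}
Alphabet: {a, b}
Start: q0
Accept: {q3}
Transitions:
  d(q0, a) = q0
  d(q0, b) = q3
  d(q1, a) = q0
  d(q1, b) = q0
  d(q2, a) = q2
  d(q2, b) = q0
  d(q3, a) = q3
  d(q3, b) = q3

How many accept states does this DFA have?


Accept states listed: {q3}
Counting: q3(1)

1


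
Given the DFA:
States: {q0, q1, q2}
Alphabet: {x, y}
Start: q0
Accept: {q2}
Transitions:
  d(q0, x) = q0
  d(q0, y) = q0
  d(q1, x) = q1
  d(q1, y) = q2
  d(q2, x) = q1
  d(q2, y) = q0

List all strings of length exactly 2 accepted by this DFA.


All strings of length 2: 4 total
Accepted: 0

None


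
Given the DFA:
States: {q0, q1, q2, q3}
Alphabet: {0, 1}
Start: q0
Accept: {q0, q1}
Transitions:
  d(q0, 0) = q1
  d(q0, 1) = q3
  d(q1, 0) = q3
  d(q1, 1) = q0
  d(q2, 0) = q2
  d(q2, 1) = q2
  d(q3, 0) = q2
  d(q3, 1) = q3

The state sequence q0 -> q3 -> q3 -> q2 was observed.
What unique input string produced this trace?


Trace back each transition to find the symbol:
  q0 --[1]--> q3
  q3 --[1]--> q3
  q3 --[0]--> q2

"110"


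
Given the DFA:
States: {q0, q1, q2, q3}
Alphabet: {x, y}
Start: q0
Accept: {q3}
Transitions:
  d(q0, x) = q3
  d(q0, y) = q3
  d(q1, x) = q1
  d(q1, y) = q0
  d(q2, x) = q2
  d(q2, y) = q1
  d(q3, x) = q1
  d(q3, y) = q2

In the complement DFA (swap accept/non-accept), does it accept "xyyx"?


Trace: q0 -> q3 -> q2 -> q1 -> q1
Final: q1
Original accept: {q3}
Complement: q1 is not in original accept

Yes, complement accepts (original rejects)


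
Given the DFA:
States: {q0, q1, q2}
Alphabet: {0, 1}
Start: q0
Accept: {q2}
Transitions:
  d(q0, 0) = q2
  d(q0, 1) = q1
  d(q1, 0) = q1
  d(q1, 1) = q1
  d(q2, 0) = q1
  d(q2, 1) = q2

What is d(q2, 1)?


Looking up transition d(q2, 1)

q2


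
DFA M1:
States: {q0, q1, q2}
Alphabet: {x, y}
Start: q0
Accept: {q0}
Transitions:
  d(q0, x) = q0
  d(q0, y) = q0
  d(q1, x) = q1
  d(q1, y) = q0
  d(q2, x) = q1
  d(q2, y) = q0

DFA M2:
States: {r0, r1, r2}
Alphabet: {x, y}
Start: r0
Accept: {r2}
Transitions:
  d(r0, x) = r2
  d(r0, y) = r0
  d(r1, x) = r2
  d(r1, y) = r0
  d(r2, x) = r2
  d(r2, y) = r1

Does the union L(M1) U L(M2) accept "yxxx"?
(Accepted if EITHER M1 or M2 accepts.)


M1: final=q0 accepted=True
M2: final=r2 accepted=True

Yes, union accepts


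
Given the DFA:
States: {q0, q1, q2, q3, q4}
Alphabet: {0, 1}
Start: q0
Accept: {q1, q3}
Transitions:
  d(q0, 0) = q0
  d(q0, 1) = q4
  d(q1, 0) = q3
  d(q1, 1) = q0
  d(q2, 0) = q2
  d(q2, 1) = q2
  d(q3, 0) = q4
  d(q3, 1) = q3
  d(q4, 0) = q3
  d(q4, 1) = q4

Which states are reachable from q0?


BFS from q0:
  layer 0: {q0}
  layer 1: {q4}
  layer 2: {q3}

{q0, q3, q4}


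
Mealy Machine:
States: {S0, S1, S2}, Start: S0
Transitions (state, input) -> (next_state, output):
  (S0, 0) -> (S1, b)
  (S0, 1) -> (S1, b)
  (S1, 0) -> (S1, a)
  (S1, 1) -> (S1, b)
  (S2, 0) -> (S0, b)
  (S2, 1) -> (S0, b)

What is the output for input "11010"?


Step-by-step:
  (S0, 1) -> (S1, b)
  (S1, 1) -> (S1, b)
  (S1, 0) -> (S1, a)
  (S1, 1) -> (S1, b)
  (S1, 0) -> (S1, a)

"bbaba"


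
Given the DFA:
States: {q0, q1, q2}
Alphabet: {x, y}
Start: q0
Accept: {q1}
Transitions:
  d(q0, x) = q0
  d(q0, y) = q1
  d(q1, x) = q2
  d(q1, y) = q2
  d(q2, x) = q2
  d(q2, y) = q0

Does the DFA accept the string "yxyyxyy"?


Trace: q0 -> q1 -> q2 -> q0 -> q1 -> q2 -> q0 -> q1
Final state: q1
Accept states: {q1}

Yes, accepted (final state q1 is an accept state)


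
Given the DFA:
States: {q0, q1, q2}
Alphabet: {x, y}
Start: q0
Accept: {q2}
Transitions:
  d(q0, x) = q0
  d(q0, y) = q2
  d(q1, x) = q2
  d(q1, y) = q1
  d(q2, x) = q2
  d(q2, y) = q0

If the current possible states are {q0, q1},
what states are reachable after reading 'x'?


Apply transition on 'x' from each current state:
  d(q0, x) = q0
  d(q1, x) = q2

{q0, q2}


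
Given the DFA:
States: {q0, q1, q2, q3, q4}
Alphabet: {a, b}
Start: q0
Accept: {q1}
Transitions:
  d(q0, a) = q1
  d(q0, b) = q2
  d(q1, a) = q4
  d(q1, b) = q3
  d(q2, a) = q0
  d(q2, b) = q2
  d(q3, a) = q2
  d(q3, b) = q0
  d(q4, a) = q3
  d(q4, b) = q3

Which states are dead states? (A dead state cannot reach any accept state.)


Forward reachability from each state:
  q0 -> reaches accept state q1 (live)
  q1 -> reaches accept state q1 (live)
  q2 -> reaches accept state q1 (live)
  q3 -> reaches accept state q1 (live)
  q4 -> reaches accept state q1 (live)

None (all states can reach an accept state)


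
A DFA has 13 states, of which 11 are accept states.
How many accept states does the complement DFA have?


Complement swaps accept and non-accept states.
13 - 11 = 2

2


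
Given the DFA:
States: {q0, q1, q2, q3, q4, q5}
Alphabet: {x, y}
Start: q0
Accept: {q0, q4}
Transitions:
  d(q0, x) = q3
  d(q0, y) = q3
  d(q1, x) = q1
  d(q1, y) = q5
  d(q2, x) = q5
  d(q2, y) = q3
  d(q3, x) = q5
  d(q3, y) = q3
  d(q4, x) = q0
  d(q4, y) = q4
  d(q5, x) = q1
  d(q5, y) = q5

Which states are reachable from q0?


BFS from q0:
  layer 0: {q0}
  layer 1: {q3}
  layer 2: {q5}
  layer 3: {q1}

{q0, q1, q3, q5}


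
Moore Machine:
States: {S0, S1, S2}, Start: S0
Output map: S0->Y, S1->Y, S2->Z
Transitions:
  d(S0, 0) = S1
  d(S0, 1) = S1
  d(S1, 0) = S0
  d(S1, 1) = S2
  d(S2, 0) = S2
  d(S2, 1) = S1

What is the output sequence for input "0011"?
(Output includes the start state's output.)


Start: S0 (output Y)
  --0--> S1 (output Y)
  --0--> S0 (output Y)
  --1--> S1 (output Y)
  --1--> S2 (output Z)

"YYYYZ"


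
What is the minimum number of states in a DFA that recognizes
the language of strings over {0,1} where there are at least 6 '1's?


States: count = 0, 1, ..., 5, and a final '>= 6' state.
Total: 6 + 1 = 7. Accept = '>= 6' state.

7


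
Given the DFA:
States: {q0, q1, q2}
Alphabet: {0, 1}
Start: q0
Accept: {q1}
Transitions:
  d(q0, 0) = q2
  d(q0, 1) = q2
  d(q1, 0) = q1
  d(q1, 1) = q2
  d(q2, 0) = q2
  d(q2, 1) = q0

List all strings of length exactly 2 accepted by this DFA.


All strings of length 2: 4 total
Accepted: 0

None


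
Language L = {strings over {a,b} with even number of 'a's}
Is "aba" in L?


count('a') = 2; 2 mod 2 = 0

Yes, "aba" is in L


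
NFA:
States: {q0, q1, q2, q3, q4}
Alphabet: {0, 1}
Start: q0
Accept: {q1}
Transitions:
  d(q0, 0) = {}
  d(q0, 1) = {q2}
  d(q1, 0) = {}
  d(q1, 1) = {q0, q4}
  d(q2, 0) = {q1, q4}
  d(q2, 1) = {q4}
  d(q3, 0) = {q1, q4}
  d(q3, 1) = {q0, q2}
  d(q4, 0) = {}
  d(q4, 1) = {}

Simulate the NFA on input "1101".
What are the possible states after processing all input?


Start: {q0}
  --1--> {q2}
  --1--> {q4}
  --0--> {}
  --1--> {}

{} (empty set, no valid transitions)


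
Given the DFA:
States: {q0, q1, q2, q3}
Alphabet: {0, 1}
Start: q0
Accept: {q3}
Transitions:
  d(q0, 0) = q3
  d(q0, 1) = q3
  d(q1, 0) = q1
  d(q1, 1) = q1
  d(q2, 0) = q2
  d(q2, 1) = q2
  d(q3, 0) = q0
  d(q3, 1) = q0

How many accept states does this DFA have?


Accept states listed: {q3}
Counting: q3(1)

1


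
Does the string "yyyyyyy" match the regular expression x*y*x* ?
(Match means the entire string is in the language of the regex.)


|string| = 7; first = 'y'; last = 'y'

Yes, "yyyyyyy" matches x*y*x*


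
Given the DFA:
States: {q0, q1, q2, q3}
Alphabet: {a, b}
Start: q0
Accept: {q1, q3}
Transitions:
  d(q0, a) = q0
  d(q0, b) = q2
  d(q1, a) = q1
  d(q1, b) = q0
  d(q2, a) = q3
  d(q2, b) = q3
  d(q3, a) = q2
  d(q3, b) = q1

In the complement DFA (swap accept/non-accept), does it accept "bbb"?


Trace: q0 -> q2 -> q3 -> q1
Final: q1
Original accept: {q1, q3}
Complement: q1 is in original accept

No, complement rejects (original accepts)


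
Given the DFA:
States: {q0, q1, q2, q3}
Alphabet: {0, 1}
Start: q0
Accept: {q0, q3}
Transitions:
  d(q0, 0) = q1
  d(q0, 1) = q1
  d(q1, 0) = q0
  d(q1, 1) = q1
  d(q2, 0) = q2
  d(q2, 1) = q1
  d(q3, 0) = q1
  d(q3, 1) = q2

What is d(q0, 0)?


Looking up transition d(q0, 0)

q1


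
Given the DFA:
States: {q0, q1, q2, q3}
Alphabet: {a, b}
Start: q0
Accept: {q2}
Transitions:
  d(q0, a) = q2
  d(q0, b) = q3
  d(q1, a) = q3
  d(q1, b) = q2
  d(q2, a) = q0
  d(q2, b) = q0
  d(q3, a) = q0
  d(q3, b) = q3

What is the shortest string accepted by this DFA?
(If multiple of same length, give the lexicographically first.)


BFS by string length (lex-first path to each state shown):
  len 0: q0<-""
  len 1: q2<-"a", q3<-"b"
Found accept state at length 1.

"a"


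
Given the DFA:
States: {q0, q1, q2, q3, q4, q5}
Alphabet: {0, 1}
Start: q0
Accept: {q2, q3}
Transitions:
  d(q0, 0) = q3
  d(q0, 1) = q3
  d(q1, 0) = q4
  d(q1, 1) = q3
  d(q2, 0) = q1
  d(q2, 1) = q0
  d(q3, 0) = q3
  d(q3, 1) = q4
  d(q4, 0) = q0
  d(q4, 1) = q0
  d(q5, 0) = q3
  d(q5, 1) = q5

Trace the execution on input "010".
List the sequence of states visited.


Input: 010
d(q0, 0) = q3
d(q3, 1) = q4
d(q4, 0) = q0


q0 -> q3 -> q4 -> q0


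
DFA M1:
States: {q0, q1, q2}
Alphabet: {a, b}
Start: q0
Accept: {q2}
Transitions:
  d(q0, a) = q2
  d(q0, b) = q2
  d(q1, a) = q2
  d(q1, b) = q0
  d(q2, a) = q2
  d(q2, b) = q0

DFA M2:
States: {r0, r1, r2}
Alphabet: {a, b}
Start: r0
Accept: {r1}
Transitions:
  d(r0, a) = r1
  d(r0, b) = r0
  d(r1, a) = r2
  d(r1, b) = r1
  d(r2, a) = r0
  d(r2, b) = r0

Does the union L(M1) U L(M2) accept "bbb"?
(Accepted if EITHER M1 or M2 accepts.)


M1: final=q2 accepted=True
M2: final=r0 accepted=False

Yes, union accepts


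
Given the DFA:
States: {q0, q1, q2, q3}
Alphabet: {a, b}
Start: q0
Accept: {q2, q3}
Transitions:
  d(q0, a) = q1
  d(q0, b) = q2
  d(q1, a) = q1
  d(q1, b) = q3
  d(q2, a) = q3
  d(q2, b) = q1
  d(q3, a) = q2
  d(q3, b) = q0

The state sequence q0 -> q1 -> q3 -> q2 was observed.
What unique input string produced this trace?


Trace back each transition to find the symbol:
  q0 --[a]--> q1
  q1 --[b]--> q3
  q3 --[a]--> q2

"aba"


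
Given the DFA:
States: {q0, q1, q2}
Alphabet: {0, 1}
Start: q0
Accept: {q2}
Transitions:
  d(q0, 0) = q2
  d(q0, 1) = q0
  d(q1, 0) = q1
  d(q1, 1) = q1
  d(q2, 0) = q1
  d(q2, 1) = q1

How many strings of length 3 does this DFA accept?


Enumerating all length-3 strings:
  "000" -> q1 [reject]
  "001" -> q1 [reject]
  "010" -> q1 [reject]
  "011" -> q1 [reject]
  "100" -> q1 [reject]
  "101" -> q1 [reject]
  "110" -> q2 [accept]
  "111" -> q0 [reject]

1 out of 8


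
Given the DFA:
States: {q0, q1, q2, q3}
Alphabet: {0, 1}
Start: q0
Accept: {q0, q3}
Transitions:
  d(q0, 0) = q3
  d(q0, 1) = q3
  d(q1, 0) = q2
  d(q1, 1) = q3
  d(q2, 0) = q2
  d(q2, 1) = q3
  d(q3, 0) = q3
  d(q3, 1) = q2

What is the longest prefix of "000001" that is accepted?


Run the DFA, marking each prefix where the state is accepting:
  "" -> q0 [accept]
  "0" -> q3 [accept]
  "00" -> q3 [accept]
  "000" -> q3 [accept]
  "0000" -> q3 [accept]
  "00000" -> q3 [accept]
  "000001" -> q2 [reject]

"00000"


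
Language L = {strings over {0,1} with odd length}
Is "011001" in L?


length = 6; 6 mod 2 = 0

No, "011001" is not in L


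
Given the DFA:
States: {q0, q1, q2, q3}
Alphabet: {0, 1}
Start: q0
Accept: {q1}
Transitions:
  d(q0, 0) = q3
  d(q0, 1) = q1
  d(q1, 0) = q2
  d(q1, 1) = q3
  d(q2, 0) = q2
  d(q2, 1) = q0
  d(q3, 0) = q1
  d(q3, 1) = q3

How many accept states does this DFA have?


Accept states listed: {q1}
Counting: q1(1)

1


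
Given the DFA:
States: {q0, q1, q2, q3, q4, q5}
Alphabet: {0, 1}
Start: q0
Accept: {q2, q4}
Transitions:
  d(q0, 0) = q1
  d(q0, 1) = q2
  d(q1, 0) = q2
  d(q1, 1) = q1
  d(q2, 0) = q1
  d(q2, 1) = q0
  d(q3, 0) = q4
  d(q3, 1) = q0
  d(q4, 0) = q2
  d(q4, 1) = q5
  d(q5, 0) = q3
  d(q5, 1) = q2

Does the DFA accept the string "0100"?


Trace: q0 -> q1 -> q1 -> q2 -> q1
Final state: q1
Accept states: {q2, q4}

No, rejected (final state q1 is not an accept state)


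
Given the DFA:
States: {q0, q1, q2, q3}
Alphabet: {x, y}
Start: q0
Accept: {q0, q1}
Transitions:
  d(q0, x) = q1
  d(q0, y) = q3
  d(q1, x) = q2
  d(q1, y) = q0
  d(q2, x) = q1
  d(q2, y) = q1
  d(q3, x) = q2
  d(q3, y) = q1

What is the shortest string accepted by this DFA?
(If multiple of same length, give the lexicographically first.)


BFS by string length (lex-first path to each state shown):
  len 0: q0<-""
Found accept state at length 0.

"" (empty string)


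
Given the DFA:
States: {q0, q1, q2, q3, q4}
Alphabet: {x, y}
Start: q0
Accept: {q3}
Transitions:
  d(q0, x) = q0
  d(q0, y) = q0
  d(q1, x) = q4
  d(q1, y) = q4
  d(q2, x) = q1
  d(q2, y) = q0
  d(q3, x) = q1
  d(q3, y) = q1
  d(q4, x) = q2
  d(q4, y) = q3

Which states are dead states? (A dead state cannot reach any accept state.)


Forward reachability from each state:
  q0 -> reaches {q0}, no accept state (dead)
  q1 -> reaches accept state q3 (live)
  q2 -> reaches accept state q3 (live)
  q3 -> reaches accept state q3 (live)
  q4 -> reaches accept state q3 (live)

{q0}


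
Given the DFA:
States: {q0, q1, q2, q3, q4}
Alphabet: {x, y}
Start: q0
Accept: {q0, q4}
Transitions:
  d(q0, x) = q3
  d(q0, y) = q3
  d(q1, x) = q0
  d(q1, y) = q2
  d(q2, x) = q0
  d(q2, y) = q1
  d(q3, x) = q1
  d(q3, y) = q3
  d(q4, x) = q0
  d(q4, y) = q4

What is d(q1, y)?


Looking up transition d(q1, y)

q2


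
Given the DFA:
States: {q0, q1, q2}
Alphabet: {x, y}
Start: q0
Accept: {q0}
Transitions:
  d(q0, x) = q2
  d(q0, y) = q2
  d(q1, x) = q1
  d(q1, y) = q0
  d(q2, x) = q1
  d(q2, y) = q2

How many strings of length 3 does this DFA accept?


Enumerating all length-3 strings:
  "xxx" -> q1 [reject]
  "xxy" -> q0 [accept]
  "xyx" -> q1 [reject]
  "xyy" -> q2 [reject]
  "yxx" -> q1 [reject]
  "yxy" -> q0 [accept]
  "yyx" -> q1 [reject]
  "yyy" -> q2 [reject]

2 out of 8


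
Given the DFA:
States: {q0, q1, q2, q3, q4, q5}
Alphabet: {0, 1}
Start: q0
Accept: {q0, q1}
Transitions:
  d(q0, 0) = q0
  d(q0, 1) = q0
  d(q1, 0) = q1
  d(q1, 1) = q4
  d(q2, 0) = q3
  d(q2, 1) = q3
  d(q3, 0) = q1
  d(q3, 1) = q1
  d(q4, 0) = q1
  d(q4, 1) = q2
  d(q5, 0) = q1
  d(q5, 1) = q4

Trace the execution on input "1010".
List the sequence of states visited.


Input: 1010
d(q0, 1) = q0
d(q0, 0) = q0
d(q0, 1) = q0
d(q0, 0) = q0


q0 -> q0 -> q0 -> q0 -> q0


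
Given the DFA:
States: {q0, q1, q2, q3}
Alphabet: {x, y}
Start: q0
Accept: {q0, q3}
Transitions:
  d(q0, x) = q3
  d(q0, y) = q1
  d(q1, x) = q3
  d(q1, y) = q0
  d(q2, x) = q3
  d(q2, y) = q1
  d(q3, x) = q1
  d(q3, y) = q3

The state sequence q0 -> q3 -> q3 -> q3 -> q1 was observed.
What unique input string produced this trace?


Trace back each transition to find the symbol:
  q0 --[x]--> q3
  q3 --[y]--> q3
  q3 --[y]--> q3
  q3 --[x]--> q1

"xyyx"


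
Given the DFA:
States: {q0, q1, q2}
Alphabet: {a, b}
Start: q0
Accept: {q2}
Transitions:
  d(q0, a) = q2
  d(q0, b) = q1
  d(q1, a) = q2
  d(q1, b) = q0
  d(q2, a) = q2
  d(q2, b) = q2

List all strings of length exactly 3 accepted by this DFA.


All strings of length 3: 8 total
Accepted: 7

"aaa", "aab", "aba", "abb", "baa", "bab", "bba"


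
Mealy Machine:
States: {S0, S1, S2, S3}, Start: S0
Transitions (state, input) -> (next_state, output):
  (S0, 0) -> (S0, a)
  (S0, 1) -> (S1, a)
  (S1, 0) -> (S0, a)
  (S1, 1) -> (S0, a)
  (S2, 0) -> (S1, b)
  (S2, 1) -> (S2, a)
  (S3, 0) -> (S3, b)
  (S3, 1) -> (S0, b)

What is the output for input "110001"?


Step-by-step:
  (S0, 1) -> (S1, a)
  (S1, 1) -> (S0, a)
  (S0, 0) -> (S0, a)
  (S0, 0) -> (S0, a)
  (S0, 0) -> (S0, a)
  (S0, 1) -> (S1, a)

"aaaaaa"


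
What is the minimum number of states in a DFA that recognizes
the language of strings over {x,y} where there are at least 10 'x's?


States: count = 0, 1, ..., 9, and a final '>= 10' state.
Total: 10 + 1 = 11. Accept = '>= 10' state.

11


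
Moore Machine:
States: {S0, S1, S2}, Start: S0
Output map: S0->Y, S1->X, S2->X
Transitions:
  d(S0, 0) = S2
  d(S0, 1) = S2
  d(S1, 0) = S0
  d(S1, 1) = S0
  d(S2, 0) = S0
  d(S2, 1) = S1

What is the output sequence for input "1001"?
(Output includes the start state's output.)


Start: S0 (output Y)
  --1--> S2 (output X)
  --0--> S0 (output Y)
  --0--> S2 (output X)
  --1--> S1 (output X)

"YXYXX"


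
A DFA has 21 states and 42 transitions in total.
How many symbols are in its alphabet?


Each state has exactly one transition per symbol.
|alphabet| = transitions / states = 42 / 21 = 2

2


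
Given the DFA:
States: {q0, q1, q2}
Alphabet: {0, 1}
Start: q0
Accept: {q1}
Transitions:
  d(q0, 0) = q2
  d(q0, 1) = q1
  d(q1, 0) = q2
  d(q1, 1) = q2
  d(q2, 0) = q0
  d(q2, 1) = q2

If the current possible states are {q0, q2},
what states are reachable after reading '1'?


Apply transition on '1' from each current state:
  d(q0, 1) = q1
  d(q2, 1) = q2

{q1, q2}


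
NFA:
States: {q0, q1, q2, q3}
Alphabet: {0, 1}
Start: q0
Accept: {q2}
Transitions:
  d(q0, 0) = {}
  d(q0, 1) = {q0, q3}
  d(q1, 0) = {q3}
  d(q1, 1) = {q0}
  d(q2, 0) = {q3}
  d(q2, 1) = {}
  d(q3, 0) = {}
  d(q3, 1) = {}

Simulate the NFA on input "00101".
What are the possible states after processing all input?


Start: {q0}
  --0--> {}
  --0--> {}
  --1--> {}
  --0--> {}
  --1--> {}

{} (empty set, no valid transitions)


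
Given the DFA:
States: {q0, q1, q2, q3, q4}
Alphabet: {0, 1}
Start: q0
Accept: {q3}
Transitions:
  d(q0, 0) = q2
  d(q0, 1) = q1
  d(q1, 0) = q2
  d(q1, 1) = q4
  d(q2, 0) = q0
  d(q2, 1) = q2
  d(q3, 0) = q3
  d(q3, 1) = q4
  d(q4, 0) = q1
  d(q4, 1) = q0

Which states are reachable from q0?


BFS from q0:
  layer 0: {q0}
  layer 1: {q1, q2}
  layer 2: {q4}

{q0, q1, q2, q4}


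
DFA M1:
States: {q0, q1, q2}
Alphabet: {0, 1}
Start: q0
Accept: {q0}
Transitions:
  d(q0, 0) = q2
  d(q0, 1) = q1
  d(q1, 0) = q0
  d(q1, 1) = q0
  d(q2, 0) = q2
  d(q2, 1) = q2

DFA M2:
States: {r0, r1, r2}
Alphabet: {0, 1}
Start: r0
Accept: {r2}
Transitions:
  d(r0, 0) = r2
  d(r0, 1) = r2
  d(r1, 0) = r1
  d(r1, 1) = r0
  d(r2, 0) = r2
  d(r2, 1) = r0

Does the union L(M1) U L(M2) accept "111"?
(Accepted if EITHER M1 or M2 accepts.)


M1: final=q1 accepted=False
M2: final=r2 accepted=True

Yes, union accepts


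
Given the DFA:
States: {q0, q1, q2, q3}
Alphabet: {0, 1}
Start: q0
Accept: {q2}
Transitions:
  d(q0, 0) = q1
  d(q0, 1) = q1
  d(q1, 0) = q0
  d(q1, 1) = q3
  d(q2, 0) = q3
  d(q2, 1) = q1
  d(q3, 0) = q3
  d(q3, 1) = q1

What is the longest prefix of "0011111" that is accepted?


Run the DFA, marking each prefix where the state is accepting:
  "" -> q0 [reject]
  "0" -> q1 [reject]
  "00" -> q0 [reject]
  "001" -> q1 [reject]
  "0011" -> q3 [reject]
  "00111" -> q1 [reject]
  "001111" -> q3 [reject]
  "0011111" -> q1 [reject]

No prefix is accepted


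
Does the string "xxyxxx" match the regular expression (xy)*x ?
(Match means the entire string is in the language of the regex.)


|string| = 6; first = 'x'; last = 'x'

No, "xxyxxx" does not match (xy)*x


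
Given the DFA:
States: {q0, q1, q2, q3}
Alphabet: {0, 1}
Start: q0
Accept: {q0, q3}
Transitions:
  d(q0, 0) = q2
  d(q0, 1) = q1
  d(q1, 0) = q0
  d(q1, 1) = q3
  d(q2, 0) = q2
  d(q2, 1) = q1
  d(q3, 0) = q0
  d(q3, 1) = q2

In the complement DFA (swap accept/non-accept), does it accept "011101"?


Trace: q0 -> q2 -> q1 -> q3 -> q2 -> q2 -> q1
Final: q1
Original accept: {q0, q3}
Complement: q1 is not in original accept

Yes, complement accepts (original rejects)


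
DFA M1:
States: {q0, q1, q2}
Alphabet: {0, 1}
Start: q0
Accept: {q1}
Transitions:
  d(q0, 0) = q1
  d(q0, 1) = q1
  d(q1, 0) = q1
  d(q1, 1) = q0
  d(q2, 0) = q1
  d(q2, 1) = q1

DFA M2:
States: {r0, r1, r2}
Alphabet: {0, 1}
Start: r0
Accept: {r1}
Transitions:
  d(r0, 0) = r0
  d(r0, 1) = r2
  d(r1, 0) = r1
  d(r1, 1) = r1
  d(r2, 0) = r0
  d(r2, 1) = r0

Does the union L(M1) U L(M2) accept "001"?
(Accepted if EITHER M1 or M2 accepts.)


M1: final=q0 accepted=False
M2: final=r2 accepted=False

No, union rejects (neither accepts)


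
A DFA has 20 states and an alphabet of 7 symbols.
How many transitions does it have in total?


Each state has exactly one transition per symbol.
20 * 7 = 140

140


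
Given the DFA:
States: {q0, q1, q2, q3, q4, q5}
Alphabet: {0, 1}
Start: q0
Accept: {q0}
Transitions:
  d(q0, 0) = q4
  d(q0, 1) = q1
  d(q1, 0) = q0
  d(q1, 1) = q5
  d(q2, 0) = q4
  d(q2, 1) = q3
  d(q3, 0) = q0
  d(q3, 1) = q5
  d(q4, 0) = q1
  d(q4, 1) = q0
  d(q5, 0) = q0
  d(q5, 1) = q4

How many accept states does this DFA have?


Accept states listed: {q0}
Counting: q0(1)

1


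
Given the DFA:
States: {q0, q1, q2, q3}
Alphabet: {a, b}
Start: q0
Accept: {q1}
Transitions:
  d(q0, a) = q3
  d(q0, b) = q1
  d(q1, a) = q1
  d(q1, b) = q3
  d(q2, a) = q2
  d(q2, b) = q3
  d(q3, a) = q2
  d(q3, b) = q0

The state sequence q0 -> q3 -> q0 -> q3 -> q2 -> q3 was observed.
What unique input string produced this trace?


Trace back each transition to find the symbol:
  q0 --[a]--> q3
  q3 --[b]--> q0
  q0 --[a]--> q3
  q3 --[a]--> q2
  q2 --[b]--> q3

"abaab"


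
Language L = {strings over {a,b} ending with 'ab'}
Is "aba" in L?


last two symbols = 'ba'

No, "aba" is not in L


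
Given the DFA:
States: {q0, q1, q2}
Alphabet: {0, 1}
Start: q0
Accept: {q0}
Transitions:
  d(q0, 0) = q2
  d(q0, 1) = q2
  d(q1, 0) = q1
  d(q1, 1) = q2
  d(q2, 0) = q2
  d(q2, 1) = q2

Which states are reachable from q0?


BFS from q0:
  layer 0: {q0}
  layer 1: {q2}

{q0, q2}


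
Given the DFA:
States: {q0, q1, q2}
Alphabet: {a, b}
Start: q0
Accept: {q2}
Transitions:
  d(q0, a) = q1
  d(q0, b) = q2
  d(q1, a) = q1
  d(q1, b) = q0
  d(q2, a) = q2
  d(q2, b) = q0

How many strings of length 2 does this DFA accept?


Enumerating all length-2 strings:
  "aa" -> q1 [reject]
  "ab" -> q0 [reject]
  "ba" -> q2 [accept]
  "bb" -> q0 [reject]

1 out of 4


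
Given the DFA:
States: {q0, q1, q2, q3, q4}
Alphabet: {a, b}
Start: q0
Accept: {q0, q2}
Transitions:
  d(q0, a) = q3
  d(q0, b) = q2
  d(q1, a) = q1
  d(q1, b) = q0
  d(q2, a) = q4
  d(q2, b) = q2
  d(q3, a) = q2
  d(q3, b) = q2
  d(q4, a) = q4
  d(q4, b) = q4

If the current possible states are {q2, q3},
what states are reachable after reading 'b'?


Apply transition on 'b' from each current state:
  d(q2, b) = q2
  d(q3, b) = q2

{q2}


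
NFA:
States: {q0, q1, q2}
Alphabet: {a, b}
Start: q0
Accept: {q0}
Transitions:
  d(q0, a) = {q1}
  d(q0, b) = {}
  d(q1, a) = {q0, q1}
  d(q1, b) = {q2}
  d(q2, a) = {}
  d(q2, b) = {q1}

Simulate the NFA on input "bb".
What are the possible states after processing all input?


Start: {q0}
  --b--> {}
  --b--> {}

{} (empty set, no valid transitions)


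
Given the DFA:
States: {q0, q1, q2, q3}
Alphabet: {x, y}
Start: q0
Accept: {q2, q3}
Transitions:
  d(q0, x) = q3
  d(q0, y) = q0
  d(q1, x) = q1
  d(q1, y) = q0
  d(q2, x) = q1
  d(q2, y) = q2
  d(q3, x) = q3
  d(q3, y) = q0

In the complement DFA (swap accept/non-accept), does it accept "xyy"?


Trace: q0 -> q3 -> q0 -> q0
Final: q0
Original accept: {q2, q3}
Complement: q0 is not in original accept

Yes, complement accepts (original rejects)


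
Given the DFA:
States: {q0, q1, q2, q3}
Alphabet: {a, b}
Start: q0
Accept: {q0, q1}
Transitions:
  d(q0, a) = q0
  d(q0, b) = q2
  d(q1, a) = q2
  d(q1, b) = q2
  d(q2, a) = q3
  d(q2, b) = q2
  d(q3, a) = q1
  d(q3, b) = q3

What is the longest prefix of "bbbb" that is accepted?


Run the DFA, marking each prefix where the state is accepting:
  "" -> q0 [accept]
  "b" -> q2 [reject]
  "bb" -> q2 [reject]
  "bbb" -> q2 [reject]
  "bbbb" -> q2 [reject]

""


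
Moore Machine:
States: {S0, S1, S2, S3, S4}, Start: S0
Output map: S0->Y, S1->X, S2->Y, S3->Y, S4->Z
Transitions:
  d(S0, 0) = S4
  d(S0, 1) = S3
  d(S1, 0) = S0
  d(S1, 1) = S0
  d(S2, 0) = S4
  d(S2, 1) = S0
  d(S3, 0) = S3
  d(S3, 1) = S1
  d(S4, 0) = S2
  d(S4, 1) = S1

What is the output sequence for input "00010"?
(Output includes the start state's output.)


Start: S0 (output Y)
  --0--> S4 (output Z)
  --0--> S2 (output Y)
  --0--> S4 (output Z)
  --1--> S1 (output X)
  --0--> S0 (output Y)

"YZYZXY"


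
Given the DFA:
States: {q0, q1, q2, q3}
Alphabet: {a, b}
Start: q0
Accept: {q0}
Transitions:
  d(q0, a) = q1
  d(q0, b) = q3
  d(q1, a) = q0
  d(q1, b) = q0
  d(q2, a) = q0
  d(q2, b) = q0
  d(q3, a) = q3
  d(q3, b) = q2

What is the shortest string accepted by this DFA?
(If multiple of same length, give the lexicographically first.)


BFS by string length (lex-first path to each state shown):
  len 0: q0<-""
Found accept state at length 0.

"" (empty string)


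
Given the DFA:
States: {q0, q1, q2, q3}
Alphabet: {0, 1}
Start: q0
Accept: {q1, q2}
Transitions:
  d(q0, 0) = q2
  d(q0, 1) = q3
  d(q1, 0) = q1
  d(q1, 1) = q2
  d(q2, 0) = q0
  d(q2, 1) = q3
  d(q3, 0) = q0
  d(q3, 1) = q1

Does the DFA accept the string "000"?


Trace: q0 -> q2 -> q0 -> q2
Final state: q2
Accept states: {q1, q2}

Yes, accepted (final state q2 is an accept state)


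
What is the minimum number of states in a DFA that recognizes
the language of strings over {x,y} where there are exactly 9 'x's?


States: count = 0, 1, ..., 9 (that's 10 states), plus a dead state for count > 9.
Total: 10 + 1 = 11. Accept = count-9 state.

11


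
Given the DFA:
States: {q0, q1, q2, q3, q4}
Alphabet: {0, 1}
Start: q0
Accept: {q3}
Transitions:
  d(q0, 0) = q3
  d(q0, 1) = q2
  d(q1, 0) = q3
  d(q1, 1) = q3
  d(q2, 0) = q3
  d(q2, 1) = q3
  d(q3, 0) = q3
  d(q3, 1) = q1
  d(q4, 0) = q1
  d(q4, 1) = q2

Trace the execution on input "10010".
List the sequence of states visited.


Input: 10010
d(q0, 1) = q2
d(q2, 0) = q3
d(q3, 0) = q3
d(q3, 1) = q1
d(q1, 0) = q3


q0 -> q2 -> q3 -> q3 -> q1 -> q3


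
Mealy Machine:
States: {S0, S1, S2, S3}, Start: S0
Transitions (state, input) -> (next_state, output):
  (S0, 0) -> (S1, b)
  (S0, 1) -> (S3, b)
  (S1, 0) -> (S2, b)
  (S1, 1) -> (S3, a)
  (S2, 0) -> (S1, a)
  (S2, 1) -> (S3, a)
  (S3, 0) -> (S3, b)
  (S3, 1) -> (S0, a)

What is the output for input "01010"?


Step-by-step:
  (S0, 0) -> (S1, b)
  (S1, 1) -> (S3, a)
  (S3, 0) -> (S3, b)
  (S3, 1) -> (S0, a)
  (S0, 0) -> (S1, b)

"babab"


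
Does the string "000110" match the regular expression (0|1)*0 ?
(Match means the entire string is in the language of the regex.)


|string| = 6; first = '0'; last = '0'

Yes, "000110" matches (0|1)*0


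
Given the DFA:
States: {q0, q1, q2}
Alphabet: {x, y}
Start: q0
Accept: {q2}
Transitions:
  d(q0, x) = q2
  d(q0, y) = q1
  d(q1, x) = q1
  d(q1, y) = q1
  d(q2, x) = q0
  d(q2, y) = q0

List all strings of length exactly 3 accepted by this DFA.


All strings of length 3: 8 total
Accepted: 2

"xxx", "xyx"


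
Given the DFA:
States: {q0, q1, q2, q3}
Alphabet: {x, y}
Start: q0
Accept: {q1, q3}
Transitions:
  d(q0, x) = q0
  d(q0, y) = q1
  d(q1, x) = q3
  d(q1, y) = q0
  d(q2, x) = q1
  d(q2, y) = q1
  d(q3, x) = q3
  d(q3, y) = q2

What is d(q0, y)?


Looking up transition d(q0, y)

q1


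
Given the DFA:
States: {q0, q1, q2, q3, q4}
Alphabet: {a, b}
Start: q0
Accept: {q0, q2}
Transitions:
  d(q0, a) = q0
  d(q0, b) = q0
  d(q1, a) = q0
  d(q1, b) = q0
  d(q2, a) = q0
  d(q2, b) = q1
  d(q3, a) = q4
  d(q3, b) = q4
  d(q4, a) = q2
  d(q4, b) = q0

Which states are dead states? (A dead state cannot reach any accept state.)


Forward reachability from each state:
  q0 -> reaches accept state q0 (live)
  q1 -> reaches accept state q0 (live)
  q2 -> reaches accept state q0 (live)
  q3 -> reaches accept state q0 (live)
  q4 -> reaches accept state q0 (live)

None (all states can reach an accept state)


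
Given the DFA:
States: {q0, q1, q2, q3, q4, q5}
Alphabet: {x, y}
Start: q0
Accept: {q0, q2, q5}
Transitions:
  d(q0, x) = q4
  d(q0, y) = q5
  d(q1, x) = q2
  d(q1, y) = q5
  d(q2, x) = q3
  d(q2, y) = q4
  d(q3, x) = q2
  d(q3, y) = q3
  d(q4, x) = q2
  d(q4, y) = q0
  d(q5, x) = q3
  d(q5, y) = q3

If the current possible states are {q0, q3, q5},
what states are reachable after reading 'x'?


Apply transition on 'x' from each current state:
  d(q0, x) = q4
  d(q3, x) = q2
  d(q5, x) = q3

{q2, q3, q4}


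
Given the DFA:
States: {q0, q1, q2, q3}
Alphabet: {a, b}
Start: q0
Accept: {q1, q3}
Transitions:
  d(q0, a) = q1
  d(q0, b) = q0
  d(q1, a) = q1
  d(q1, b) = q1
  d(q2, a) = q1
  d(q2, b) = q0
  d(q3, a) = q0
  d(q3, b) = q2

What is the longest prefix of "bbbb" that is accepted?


Run the DFA, marking each prefix where the state is accepting:
  "" -> q0 [reject]
  "b" -> q0 [reject]
  "bb" -> q0 [reject]
  "bbb" -> q0 [reject]
  "bbbb" -> q0 [reject]

No prefix is accepted


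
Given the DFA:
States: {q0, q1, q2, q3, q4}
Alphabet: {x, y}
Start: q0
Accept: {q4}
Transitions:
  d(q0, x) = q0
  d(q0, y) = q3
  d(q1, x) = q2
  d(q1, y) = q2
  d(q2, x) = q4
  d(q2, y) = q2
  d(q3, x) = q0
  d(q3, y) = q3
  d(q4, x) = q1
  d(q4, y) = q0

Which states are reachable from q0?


BFS from q0:
  layer 0: {q0}
  layer 1: {q3}

{q0, q3}


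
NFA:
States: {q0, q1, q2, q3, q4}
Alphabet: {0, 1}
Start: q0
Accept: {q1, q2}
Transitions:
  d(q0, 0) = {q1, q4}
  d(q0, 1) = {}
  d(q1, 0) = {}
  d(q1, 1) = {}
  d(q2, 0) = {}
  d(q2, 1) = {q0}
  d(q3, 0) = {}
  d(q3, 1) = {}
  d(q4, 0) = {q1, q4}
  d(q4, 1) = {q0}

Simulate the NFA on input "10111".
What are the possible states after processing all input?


Start: {q0}
  --1--> {}
  --0--> {}
  --1--> {}
  --1--> {}
  --1--> {}

{} (empty set, no valid transitions)


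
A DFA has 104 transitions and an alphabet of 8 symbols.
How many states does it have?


Each state has exactly one transition per symbol.
states = transitions / |alphabet| = 104 / 8 = 13

13


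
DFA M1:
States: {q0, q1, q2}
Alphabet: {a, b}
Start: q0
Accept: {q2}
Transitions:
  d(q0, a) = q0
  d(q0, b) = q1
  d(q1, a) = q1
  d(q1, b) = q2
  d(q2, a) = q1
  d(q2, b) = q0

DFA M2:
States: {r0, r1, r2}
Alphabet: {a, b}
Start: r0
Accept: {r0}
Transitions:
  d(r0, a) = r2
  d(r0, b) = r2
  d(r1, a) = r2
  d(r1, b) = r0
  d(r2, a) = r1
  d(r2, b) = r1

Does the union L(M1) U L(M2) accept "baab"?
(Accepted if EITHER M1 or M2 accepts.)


M1: final=q2 accepted=True
M2: final=r1 accepted=False

Yes, union accepts


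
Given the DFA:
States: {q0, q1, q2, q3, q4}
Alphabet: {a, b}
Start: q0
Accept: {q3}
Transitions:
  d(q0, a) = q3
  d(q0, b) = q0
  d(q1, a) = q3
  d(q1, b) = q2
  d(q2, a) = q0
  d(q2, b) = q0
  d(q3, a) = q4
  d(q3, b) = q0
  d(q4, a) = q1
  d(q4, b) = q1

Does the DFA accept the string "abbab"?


Trace: q0 -> q3 -> q0 -> q0 -> q3 -> q0
Final state: q0
Accept states: {q3}

No, rejected (final state q0 is not an accept state)


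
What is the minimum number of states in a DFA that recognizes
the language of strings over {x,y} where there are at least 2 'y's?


States: count = 0, 1, ..., 1, and a final '>= 2' state.
Total: 2 + 1 = 3. Accept = '>= 2' state.

3


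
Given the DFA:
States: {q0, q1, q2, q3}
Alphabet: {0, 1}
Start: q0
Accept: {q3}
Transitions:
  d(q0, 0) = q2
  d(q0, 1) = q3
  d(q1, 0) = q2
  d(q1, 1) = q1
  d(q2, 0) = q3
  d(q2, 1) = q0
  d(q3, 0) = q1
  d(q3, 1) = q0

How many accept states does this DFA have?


Accept states listed: {q3}
Counting: q3(1)

1


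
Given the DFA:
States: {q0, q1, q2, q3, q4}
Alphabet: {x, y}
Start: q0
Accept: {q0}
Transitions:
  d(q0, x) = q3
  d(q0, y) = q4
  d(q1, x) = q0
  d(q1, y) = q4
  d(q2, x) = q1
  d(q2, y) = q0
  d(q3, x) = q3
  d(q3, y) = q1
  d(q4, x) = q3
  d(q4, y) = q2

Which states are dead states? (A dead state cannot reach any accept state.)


Forward reachability from each state:
  q0 -> reaches accept state q0 (live)
  q1 -> reaches accept state q0 (live)
  q2 -> reaches accept state q0 (live)
  q3 -> reaches accept state q0 (live)
  q4 -> reaches accept state q0 (live)

None (all states can reach an accept state)


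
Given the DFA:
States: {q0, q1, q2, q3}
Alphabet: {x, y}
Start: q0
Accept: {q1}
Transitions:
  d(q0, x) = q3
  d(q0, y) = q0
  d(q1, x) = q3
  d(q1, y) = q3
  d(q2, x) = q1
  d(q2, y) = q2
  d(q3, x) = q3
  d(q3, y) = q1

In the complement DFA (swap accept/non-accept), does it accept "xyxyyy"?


Trace: q0 -> q3 -> q1 -> q3 -> q1 -> q3 -> q1
Final: q1
Original accept: {q1}
Complement: q1 is in original accept

No, complement rejects (original accepts)


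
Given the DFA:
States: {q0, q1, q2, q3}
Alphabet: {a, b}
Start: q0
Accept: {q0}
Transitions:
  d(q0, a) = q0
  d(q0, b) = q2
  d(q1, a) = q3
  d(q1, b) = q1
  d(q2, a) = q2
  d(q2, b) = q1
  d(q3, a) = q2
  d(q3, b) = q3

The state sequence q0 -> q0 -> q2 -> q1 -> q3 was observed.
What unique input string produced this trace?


Trace back each transition to find the symbol:
  q0 --[a]--> q0
  q0 --[b]--> q2
  q2 --[b]--> q1
  q1 --[a]--> q3

"abba"


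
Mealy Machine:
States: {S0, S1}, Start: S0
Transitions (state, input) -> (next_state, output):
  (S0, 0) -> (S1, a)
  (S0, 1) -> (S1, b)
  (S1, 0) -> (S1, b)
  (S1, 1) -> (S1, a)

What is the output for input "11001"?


Step-by-step:
  (S0, 1) -> (S1, b)
  (S1, 1) -> (S1, a)
  (S1, 0) -> (S1, b)
  (S1, 0) -> (S1, b)
  (S1, 1) -> (S1, a)

"babba"


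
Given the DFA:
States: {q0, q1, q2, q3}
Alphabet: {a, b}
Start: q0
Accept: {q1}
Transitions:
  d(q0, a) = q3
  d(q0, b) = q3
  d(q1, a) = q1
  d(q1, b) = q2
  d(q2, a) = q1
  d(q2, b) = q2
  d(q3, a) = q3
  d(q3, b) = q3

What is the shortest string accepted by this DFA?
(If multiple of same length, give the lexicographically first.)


BFS by string length (lex-first path to each state shown):
  len 0: q0<-""
  len 1: q3<-"a"
  len 2: q3<-"aa"
  len 3: q3<-"aaa"
  len 4: q3<-"aaaa"
  len 5: q3<-"aaaaa"
  len 6: q3<-"aaaaaa"
  len 7: q3<-"aaaaaaa"
  len 8: q3<-"aaaaaaaa"

No string accepted (empty language)


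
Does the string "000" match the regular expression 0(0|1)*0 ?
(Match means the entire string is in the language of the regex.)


|string| = 3; first = '0'; last = '0'

Yes, "000" matches 0(0|1)*0


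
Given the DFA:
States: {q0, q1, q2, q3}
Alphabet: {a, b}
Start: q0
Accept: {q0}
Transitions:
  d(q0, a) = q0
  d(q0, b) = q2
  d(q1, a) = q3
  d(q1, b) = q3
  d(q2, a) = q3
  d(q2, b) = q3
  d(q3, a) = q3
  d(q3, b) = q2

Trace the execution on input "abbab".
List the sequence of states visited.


Input: abbab
d(q0, a) = q0
d(q0, b) = q2
d(q2, b) = q3
d(q3, a) = q3
d(q3, b) = q2


q0 -> q0 -> q2 -> q3 -> q3 -> q2


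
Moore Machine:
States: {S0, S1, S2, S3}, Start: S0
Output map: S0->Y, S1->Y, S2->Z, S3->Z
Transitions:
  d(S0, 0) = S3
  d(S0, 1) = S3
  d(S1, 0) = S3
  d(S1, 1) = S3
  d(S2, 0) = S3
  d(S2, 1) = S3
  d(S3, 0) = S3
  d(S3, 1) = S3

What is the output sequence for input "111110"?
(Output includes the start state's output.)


Start: S0 (output Y)
  --1--> S3 (output Z)
  --1--> S3 (output Z)
  --1--> S3 (output Z)
  --1--> S3 (output Z)
  --1--> S3 (output Z)
  --0--> S3 (output Z)

"YZZZZZZ"


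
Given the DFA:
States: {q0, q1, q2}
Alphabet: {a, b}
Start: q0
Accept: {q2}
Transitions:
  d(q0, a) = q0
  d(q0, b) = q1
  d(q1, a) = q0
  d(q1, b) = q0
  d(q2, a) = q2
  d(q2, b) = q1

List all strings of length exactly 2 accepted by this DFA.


All strings of length 2: 4 total
Accepted: 0

None


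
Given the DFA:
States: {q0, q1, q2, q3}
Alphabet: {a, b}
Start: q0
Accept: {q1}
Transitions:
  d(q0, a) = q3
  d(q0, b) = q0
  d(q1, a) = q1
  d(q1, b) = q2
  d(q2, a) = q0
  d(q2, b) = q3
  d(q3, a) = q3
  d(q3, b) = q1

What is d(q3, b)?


Looking up transition d(q3, b)

q1


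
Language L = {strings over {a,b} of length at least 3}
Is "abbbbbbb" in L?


length = 8

Yes, "abbbbbbb" is in L


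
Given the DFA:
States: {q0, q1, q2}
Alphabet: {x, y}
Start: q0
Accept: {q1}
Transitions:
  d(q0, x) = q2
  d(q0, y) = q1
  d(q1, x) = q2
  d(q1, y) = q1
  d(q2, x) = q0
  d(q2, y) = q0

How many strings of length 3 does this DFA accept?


Enumerating all length-3 strings:
  "xxx" -> q2 [reject]
  "xxy" -> q1 [accept]
  "xyx" -> q2 [reject]
  "xyy" -> q1 [accept]
  "yxx" -> q0 [reject]
  "yxy" -> q0 [reject]
  "yyx" -> q2 [reject]
  "yyy" -> q1 [accept]

3 out of 8


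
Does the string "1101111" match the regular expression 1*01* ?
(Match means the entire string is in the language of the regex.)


|string| = 7; first = '1'; last = '1'

Yes, "1101111" matches 1*01*


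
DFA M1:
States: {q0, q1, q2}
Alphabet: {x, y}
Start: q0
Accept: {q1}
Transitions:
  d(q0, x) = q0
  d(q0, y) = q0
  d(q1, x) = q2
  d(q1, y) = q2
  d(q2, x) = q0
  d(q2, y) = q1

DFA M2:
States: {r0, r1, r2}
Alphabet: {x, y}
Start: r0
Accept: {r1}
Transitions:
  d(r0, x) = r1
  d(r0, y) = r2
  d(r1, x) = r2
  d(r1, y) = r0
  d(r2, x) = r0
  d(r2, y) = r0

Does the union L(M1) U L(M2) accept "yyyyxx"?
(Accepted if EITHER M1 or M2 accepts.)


M1: final=q0 accepted=False
M2: final=r2 accepted=False

No, union rejects (neither accepts)


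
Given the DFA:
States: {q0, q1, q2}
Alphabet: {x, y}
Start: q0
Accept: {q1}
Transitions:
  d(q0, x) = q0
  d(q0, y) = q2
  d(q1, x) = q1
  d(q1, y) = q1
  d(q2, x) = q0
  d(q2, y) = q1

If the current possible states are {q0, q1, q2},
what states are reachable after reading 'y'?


Apply transition on 'y' from each current state:
  d(q0, y) = q2
  d(q1, y) = q1
  d(q2, y) = q1

{q1, q2}


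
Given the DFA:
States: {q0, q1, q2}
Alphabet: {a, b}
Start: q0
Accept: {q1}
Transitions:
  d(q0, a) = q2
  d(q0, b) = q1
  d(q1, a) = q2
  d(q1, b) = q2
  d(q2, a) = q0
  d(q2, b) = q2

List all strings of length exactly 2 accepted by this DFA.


All strings of length 2: 4 total
Accepted: 0

None


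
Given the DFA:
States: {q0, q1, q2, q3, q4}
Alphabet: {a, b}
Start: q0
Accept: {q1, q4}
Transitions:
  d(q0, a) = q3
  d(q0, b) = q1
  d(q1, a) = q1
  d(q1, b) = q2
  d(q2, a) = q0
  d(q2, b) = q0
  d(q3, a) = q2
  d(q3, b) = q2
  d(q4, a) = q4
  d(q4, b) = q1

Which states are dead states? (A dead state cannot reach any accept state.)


Forward reachability from each state:
  q0 -> reaches accept state q1 (live)
  q1 -> reaches accept state q1 (live)
  q2 -> reaches accept state q1 (live)
  q3 -> reaches accept state q1 (live)
  q4 -> reaches accept state q1 (live)

None (all states can reach an accept state)
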